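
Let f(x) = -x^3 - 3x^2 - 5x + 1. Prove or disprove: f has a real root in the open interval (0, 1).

f(0) = 1 and f(1) = -8, which have opposite signs.
As a polynomial, f is continuous on every closed interval.
By the Intermediate Value Theorem f must vanish at some point of (0, 1).

Such a root exists.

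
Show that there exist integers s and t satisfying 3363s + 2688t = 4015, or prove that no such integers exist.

gcd(3363, 2688) = 3, so every integer of the form 3363s + 2688t is a multiple of 3.
But 4015 is not a multiple of 3 (it leaves remainder 1).
Hence no integers s, t satisfy the equation.

No, no such integers exist.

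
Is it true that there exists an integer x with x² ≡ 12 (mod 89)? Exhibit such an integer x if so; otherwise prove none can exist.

No such integer exists.

Apply Euler's criterion with the prime 89: 12 is a quadratic residue iff 12^44 ≡ 1 (mod 89), and a non-residue iff it is ≡ −1.
Repeated squaring mod 89: 12^2 = 144 ≡ 55; 12^4 ≡ 55² = 3025 ≡ 88; 12^8 ≡ 88² = 7744 ≡ 1; 12^16 ≡ 1² = 1 ≡ 1; 12^32 ≡ 1² = 1 ≡ 1.
Since 44 = 32 + 8 + 4, 12^44 ≡ 1 · 1 · 88; multiplying out mod 89: 1·1 = 1 ≡ 1, then 1·88 = 88 ≡ 88. Thus 12^44 ≡ 88 ≡ −1 (mod 89).
The value −1 means 12 is a non-residue modulo 89, so x² ≡ 12 (mod 89) is impossible.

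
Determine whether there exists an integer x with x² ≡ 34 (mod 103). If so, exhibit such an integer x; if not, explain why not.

x = 72

Take x = 72. Then 72² = 5184 = 50·103 + 34, so 72² ≡ 34 (mod 103).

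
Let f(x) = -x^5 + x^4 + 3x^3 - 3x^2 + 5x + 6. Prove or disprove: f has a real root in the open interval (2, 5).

f(2) = 12 and f(5) = -2169, which have opposite signs.
As a polynomial, f is continuous on every closed interval.
By the Intermediate Value Theorem, f takes the value 0 somewhere in the open interval.

Yes, f has a root in the interval.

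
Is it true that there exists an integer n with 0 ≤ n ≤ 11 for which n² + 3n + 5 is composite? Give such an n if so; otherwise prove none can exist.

n = 10

At n = 10: 10² + 3·10 + 5 = 135 = 3·45, which is composite.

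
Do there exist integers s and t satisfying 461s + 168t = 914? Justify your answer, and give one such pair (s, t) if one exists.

s = 10, t = -22

Since gcd(461, 168) = 1, every integer is an integer combination of 461 and 168.
Euclidean algorithm: 461 = 2·168 + 125, 168 = 1·125 + 43, 125 = 2·43 + 39, 43 = 1·39 + 4, 39 = 9·4 + 3, 4 = 1·3 + 1, 3 = 3·1 + 0.
Unwinding: 1 = 4 − 1·3 = 4 − (39 − 9·4) = −39 + 10·4 = −39 + 10·(43 − 1·39) = 10·43 − 11·39 = 10·43 − 11·(125 − 2·43) = −11·125 + 32·43 = −11·125 + 32·(168 − 1·125) = 32·168 − 43·125 = 32·168 − 43·(461 − 2·168) = −43·461 + 118·168, i.e. 461·(-43) + 168·118 = 1.
Times 914: 461·(-39302) + 168·107852 = 914, so (-39302, 107852) solves it.
The general solution is s = -39302 + 168k, t = 107852 − 461k; taking k = 234 gives the smaller pair s = 10, t = -22.
Check: 461·10 + 168·(-22) = 4610 − 3696 = 914. ✓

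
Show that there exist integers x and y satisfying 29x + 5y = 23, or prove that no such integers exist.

x = 2, y = -7

29 and 5 are coprime, so 29x + 5y ranges over all of ℤ.
Dividing repeatedly: 29 = 5·5 + 4, 5 = 1·4 + 1, 4 = 4·1 + 0.
Working back up the chain: 1 = 5 − 1·4 = 5 − (29 − 5·5) = −29 + 6·5. So 29·(-1) + 5·6 = 1.
Times 23: 29·(-23) + 5·138 = 23, so (-23, 138) solves it.
The general solution is x = -23 + 5k, y = 138 − 29k; taking k = 5 gives the smaller pair x = 2, y = -7.
Indeed 29·2 + 5·(-7) = 58 − 35 = 23.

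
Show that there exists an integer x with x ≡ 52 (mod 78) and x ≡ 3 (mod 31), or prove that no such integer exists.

Since 78 and 31 share no common factor, CRT says the pair of congruences has a solution (unique mod 2418).
Any solution of the first congruence is x = 52 + 78t; substituting into the second, 78t ≡ 3 − 52 ≡ 13 (mod 31).
78 ≡ 16 (mod 31), so this reads 16t ≡ 13 (mod 31). Invert 16 mod 31 by the Euclidean algorithm: 31 = 1·16 + 15, 16 = 1·15 + 1, 15 = 15·1 + 0; back-substituting, 1 = 16 − 1·15 = 16 − (31 − 1·16) = −31 + 2·16. Hence 16·2 ≡ 1, so 16⁻¹ ≡ 2 (mod 31).
Therefore t ≡ 2·13 = 26 (mod 31).
With t = 26: x = 52 + 78·26 = 2080.
Verify: 2080 = 26·78 + 52 and 2080 = 67·31 + 3. ✓

x = 2080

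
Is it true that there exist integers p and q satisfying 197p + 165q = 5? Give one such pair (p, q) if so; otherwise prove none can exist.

p = 160, q = -191

197 and 165 are coprime, so 197p + 165q ranges over all of ℤ.
Euclidean algorithm: 197 = 1·165 + 32, 165 = 5·32 + 5, 32 = 6·5 + 2, 5 = 2·2 + 1, 2 = 2·1 + 0.
Back-substituting, 1 = 5 − 2·2 = 5 − 2·(32 − 6·5) = −2·32 + 13·5 = −2·32 + 13·(165 − 5·32) = 13·165 − 67·32 = 13·165 − 67·(197 − 1·165) = −67·197 + 80·165; that is, 197·(-67) + 165·80 = 1.
Times 5: 197·(-335) + 165·400 = 5, so (-335, 400) solves it.
Shifting by a multiple of (165, −197) keeps it a solution: p = -335 + 3·165 = 160, q = 400 − 3·197 = -191.
Indeed 197·160 + 165·(-191) = 31520 − 31515 = 5.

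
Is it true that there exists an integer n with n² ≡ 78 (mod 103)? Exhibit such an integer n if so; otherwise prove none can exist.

103 is prime, so by Euler's criterion 78 is a square mod 103 iff 78^((103−1)/2) = 78^51 ≡ 1 (mod 103).
Squaring successively (mod 103): 78^2 = 6084 ≡ 7; 78^4 ≡ 7² = 49 ≡ 49; 78^8 ≡ 49² = 2401 ≡ 32; 78^16 ≡ 32² = 1024 ≡ 97; 78^32 ≡ 97² = 9409 ≡ 36.
Since 51 = 32 + 16 + 2 + 1, 78^51 ≡ 36 · 97 · 7 · 78; multiplying out mod 103: 36·97 = 3492 ≡ 93, then 93·7 = 651 ≡ 33, then 33·78 = 2574 ≡ 102. Thus 78^51 ≡ 102 ≡ −1 (mod 103).
The value −1 means 78 is a non-residue modulo 103, so n² ≡ 78 (mod 103) is impossible.

There is no such integer.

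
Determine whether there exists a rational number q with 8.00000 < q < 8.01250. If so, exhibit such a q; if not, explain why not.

q = 649/81

Scale by 81: the interval becomes (648.00000, 649.01250), which contains the integer 649.
So q = 649/81 works: it is a ratio of integers, and dividing 81·8.00000 < 649 < 81·8.01250 through by 81 gives 8.00000 < 649/81 < 8.01250.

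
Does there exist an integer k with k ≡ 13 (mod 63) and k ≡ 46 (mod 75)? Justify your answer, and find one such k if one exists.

k = 1021

gcd(63, 75) = 3. A simultaneous solution exists iff 13 ≡ 46 (mod 3); here 13 mod 3 = 1 = 46 mod 3, so it does.
Put k = 13 + 63t, so we need 63t ≡ 33 (mod 75), equivalently (divide by 3) 21t ≡ 11 (mod 25).
Invert 21 mod 25 by the Euclidean algorithm: 25 = 1·21 + 4, 21 = 5·4 + 1, 4 = 4·1 + 0; back-substituting, 1 = 21 − 5·4 = 21 − 5·(25 − 1·21) = −5·25 + 6·21. Hence 21·6 ≡ 1, so 21⁻¹ ≡ 6 (mod 25).
Therefore t ≡ 6·11 = 66 ≡ 16 (mod 25).
Then k = 13 + 63·16 = 1021.
Indeed 1021 ≡ 13 (mod 63) and 1021 ≡ 46 (mod 75).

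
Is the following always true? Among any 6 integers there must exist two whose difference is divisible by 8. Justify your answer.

Try 6 consecutive integers, 8, 9, …, 13. Their remainders mod 8 are 0, 1, 2, 3, 4, 5 — pairwise different, as any 6 ≤ 8 consecutive integers have distinct residues.
The differences between them range over 1, …, 5, none of which is divisible by 8.

No; for instance {8, 9, 10, 11, 12, 13} is a counterexample.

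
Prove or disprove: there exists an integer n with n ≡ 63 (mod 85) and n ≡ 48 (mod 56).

n = 1168

The moduli 85 and 56 are coprime, so by the Chinese Remainder Theorem a unique solution modulo 4760 exists.
Any solution of the first congruence is n = 63 + 85t; substituting into the second, 85t ≡ 48 − 63 ≡ 41 (mod 56).
85 ≡ 29 (mod 56), so this reads 29t ≡ 41 (mod 56). To invert 29 modulo 56: 56 = 1·29 + 27, 29 = 1·27 + 2, 27 = 13·2 + 1, 2 = 2·1 + 0, and unwinding, 1 = 27 − 13·2 = 27 − 13·(29 − 1·27) = −13·29 + 14·27 = −13·29 + 14·(56 − 1·29) = 14·56 − 27·29. Thus 29⁻¹ ≡ -27 ≡ 29 (mod 56).
Therefore t ≡ 29·41 = 1189 ≡ 13 (mod 56).
Taking t = 13 gives n = 63 + 85·13 = 1168.
Check: 1168 mod 85 = 63, 1168 mod 56 = 48. ✓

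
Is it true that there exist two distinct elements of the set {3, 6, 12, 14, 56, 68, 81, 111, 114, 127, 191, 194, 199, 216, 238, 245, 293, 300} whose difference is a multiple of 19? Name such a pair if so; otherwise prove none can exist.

Reduce each element modulo 19: 3↦3, 6↦6, 12↦12, 14↦14, 56↦18, 68↦11, 81↦5, 111↦16, 114↦0, 127↦13, 191↦1, 194↦4, 199↦9, 216↦7, 238↦10, 245↦17, 293↦8, 300↦15.
These 18 residues are pairwise different, hence no difference of two elements is divisible by 19.

No, no such pair exists.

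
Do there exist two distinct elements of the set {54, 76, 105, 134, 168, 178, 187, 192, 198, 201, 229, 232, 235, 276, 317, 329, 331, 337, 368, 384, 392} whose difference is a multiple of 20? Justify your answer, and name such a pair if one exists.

Reduce each element mod 20: 54↦14, 76↦16, 105↦5, 134↦14, 168↦8, 178↦18, 187↦7, 192↦12, 198↦18, 201↦1, 229↦9, 232↦12, 235↦15, 276↦16, 317↦17, 329↦9, 331↦11, 337↦17, 368↦8, 384↦4, 392↦12. The residue 14 repeats (at 54 and 134), and 134 − 54 = 80 = 4·20.

54 and 134 are such a pair.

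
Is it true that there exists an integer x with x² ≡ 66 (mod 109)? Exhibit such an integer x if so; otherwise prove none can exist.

x = 34

Take x = 34. Then 34² = 1156 = 10·109 + 66, so 34² ≡ 66 (mod 109).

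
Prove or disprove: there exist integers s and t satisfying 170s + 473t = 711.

Since gcd(170, 473) = 1, every integer is an integer combination of 170 and 473.
Euclidean algorithm: 473 = 2·170 + 133, 170 = 1·133 + 37, 133 = 3·37 + 22, 37 = 1·22 + 15, 22 = 1·15 + 7, 15 = 2·7 + 1, 7 = 7·1 + 0.
Unwinding: 1 = 15 − 2·7 = 15 − 2·(22 − 1·15) = −2·22 + 3·15 = −2·22 + 3·(37 − 1·22) = 3·37 − 5·22 = 3·37 − 5·(133 − 3·37) = −5·133 + 18·37 = −5·133 + 18·(170 − 1·133) = 18·170 − 23·133 = 18·170 − 23·(473 − 2·170) = −23·473 + 64·170, i.e. 170·64 + 473·(-23) = 1.
Scaling by 711 gives the particular solution (s, t) = (45504, -16353).
Subtracting 96·473 from s and adding 96·170 to t gives the tidier solution (96, -33).
Indeed 170·96 + 473·(-33) = 16320 − 15609 = 711.

s = 96, t = -33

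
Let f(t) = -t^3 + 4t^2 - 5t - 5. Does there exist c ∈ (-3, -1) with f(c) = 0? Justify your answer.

f(-3) = 73 and f(-1) = 5, both positive, so a sign-change argument is unavailable; we show f keeps this sign on the whole interval.
Shift to the endpoint -1: with t = -1 − u (0 < u < 2), one computes f(-1 − u) = u^3 + 7u^2 + 16u + 5.
All 4 nonzero coefficients of this polynomial in u are positive; hence for u > 0 the value is a sum of positive terms (the constant 5 among them).
So f is strictly positive on (-3, -1); no root exists in the interval.

No.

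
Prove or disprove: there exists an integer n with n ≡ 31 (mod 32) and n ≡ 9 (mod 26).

Here gcd(32, 26) = 2, and both 31 and 9 leave remainder 1 mod 2, so the system is consistent.
Step through n = 31, 31 + 32, 31 + 2·32, …: the values 31, 63, 95, 127, 159, 191 reduce mod 26 to 5, 11, 17, 23, 3, 9. The value 191 hits 9.
Verify: 191 = 5·32 + 31 and 191 = 7·26 + 9. ✓

n = 191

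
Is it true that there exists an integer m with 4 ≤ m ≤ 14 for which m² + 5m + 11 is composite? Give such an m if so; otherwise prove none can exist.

m = 12

At m = 12: 12² + 5·12 + 11 = 215 = 5·43, which is composite.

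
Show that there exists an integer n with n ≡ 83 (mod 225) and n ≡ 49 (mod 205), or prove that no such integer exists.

Both moduli are multiples of 5 = gcd(225, 205), so any solution would satisfy n ≡ 83 and n ≡ 49 modulo 5 simultaneously.
These are incompatible: 83 − 49 = 34 is not divisible by 5.
So no integer satisfies both congruences.

There is no such integer.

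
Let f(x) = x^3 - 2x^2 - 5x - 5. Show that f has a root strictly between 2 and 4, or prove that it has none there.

Such a root exists.

f(2) = -15 and f(4) = 7, which have opposite signs.
f is continuous everywhere (it is a polynomial), in particular on [2, 4].
By the Intermediate Value Theorem f must vanish at some point of (2, 4).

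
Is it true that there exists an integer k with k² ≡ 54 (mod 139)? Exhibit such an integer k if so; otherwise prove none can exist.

k = 101 works: 101² = 10201, and 10201 − 54 = 10147 = 73·139.

k = 101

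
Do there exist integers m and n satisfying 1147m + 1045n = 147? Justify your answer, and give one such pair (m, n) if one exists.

Since gcd(1147, 1045) = 1, every integer is an integer combination of 1147 and 1045.
Run the Euclidean algorithm on 1147 and 1045: 1147 = 1·1045 + 102, 1045 = 10·102 + 25, 102 = 4·25 + 2, 25 = 12·2 + 1, 2 = 2·1 + 0.
Back-substituting, 1 = 25 − 12·2 = 25 − 12·(102 − 4·25) = −12·102 + 49·25 = −12·102 + 49·(1045 − 10·102) = 49·1045 − 502·102 = 49·1045 − 502·(1147 − 1·1045) = −502·1147 + 551·1045; that is, 1147·(-502) + 1045·551 = 1.
Times 147: 1147·(-73794) + 1045·80997 = 147, so (-73794, 80997) solves it.
Adding 71·1045 to m and subtracting 71·1147 from n gives the tidier solution (401, -440).
Indeed 1147·401 + 1045·(-440) = 459947 − 459800 = 147.

m = 401, n = -440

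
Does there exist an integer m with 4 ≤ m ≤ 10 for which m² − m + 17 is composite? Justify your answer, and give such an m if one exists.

No, no such integer m in that range exists.

The values for m = 4, 5, …, 10 are 29, 37, 47, 59, 73, 89, 107, and each of these is prime.
So no value in the range makes the expression composite.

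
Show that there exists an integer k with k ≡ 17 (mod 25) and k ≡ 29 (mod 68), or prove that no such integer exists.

k = 1117

The moduli 25 and 68 are coprime, so by the Chinese Remainder Theorem a unique solution modulo 1700 exists.
Write k = 17 + 25t and require 17 + 25t ≡ 29 (mod 68), i.e. 25t ≡ 12 (mod 68).
To invert 25 modulo 68: 68 = 2·25 + 18, 25 = 1·18 + 7, 18 = 2·7 + 4, 7 = 1·4 + 3, 4 = 1·3 + 1, 3 = 3·1 + 0, and unwinding, 1 = 4 − 1·3 = 4 − (7 − 1·4) = −7 + 2·4 = −7 + 2·(18 − 2·7) = 2·18 − 5·7 = 2·18 − 5·(25 − 1·18) = −5·25 + 7·18 = −5·25 + 7·(68 − 2·25) = 7·68 − 19·25. Thus 25⁻¹ ≡ -19 ≡ 49 (mod 68).
Multiplying by 49: t ≡ 49·12 = 588 ≡ 44 (mod 68).
Taking t = 44 gives k = 17 + 25·44 = 1117.
Indeed 1117 ≡ 17 (mod 25) and 1117 ≡ 29 (mod 68).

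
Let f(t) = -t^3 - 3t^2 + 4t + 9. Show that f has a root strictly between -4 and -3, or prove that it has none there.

f(-4) = 9 and f(-3) = -3, which have opposite signs.
As a polynomial, f is continuous on every closed interval.
By the Intermediate Value Theorem f must vanish at some point of (-4, -3).

Such a root exists.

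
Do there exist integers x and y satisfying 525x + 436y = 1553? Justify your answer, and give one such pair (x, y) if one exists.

x = 233, y = -277

525 and 436 are coprime, so 525x + 436y ranges over all of ℤ.
Dividing repeatedly: 525 = 1·436 + 89, 436 = 4·89 + 80, 89 = 1·80 + 9, 80 = 8·9 + 8, 9 = 1·8 + 1, 8 = 8·1 + 0.
Back-substituting, 1 = 9 − 1·8 = 9 − (80 − 8·9) = −80 + 9·9 = −80 + 9·(89 − 1·80) = 9·89 − 10·80 = 9·89 − 10·(436 − 4·89) = −10·436 + 49·89 = −10·436 + 49·(525 − 1·436) = 49·525 − 59·436; that is, 525·49 + 436·(-59) = 1.
Times 1553: 525·76097 + 436·(-91627) = 1553, so (76097, -91627) solves it.
Shifting by a multiple of (436, −525) keeps it a solution: x = 76097 − 174·436 = 233, y = -91627 + 174·525 = -277.
Check: 525·233 + 436·(-277) = 122325 − 120772 = 1553. ✓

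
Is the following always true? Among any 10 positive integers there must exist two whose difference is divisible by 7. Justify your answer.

True.

Partition the integers by their residue mod 7; there are 7 classes.
With 10 integers and only 7 classes, the pigeonhole principle forces two of them, say a and b, into the same class.
Equal remainders mean a − b ≡ 0 (mod 7), so 7 divides their difference.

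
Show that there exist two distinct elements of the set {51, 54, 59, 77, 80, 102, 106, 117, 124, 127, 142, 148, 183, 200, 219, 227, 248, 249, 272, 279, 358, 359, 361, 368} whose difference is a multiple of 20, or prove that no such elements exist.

The pair (59, 219) works.

Reduce each element mod 20: 51↦11, 54↦14, 59↦19, 77↦17, 80↦0, 102↦2, 106↦6, 117↦17, 124↦4, 127↦7, 142↦2, 148↦8, 183↦3, 200↦0, 219↦19, 227↦7, 248↦8, 249↦9, 272↦12, 279↦19, 358↦18, 359↦19, 361↦1, 368↦8. The residue 19 repeats (at 59 and 219), and 219 − 59 = 160 = 8·20.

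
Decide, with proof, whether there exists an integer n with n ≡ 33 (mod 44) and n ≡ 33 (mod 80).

n = 33

gcd(44, 80) = 4. A simultaneous solution exists iff 33 ≡ 33 (mod 4); here 33 mod 4 = 1 = 33 mod 4, so it does.
The smallest candidate n = 33 works directly: 33 ≡ 33 (mod 80).
Check: 33 mod 44 = 33, 33 mod 80 = 33. ✓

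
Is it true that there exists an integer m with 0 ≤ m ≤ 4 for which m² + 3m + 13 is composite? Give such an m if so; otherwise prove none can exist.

The values for m = 0, 1, …, 4 are 13, 17, 23, 31, 41, and each of these is prime.
So no value in the range makes the expression composite.

No, no such integer m in that range exists.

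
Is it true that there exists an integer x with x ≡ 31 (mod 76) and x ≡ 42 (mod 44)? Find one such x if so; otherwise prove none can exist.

No such integer exists.

Both moduli are multiples of 4 = gcd(76, 44), so any solution would satisfy x ≡ 31 and x ≡ 42 modulo 4 simultaneously.
These are incompatible: 31 − 42 = -11 is not divisible by 4.
So no integer satisfies both congruences.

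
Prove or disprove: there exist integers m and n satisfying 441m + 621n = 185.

Any value of 441m + 621n is a multiple of gcd(441, 621) = 9.
But 185 is not a multiple of 9 (it leaves remainder 5).
Therefore 441m + 621n = 185 has no solution in integers.

No such integers exist.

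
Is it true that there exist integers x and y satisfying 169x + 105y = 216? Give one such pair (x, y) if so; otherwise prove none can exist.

Since gcd(169, 105) = 1, every integer is an integer combination of 169 and 105.
Euclidean algorithm: 169 = 1·105 + 64, 105 = 1·64 + 41, 64 = 1·41 + 23, 41 = 1·23 + 18, 23 = 1·18 + 5, 18 = 3·5 + 3, 5 = 1·3 + 2, 3 = 1·2 + 1, 2 = 2·1 + 0.
Back-substituting, 1 = 3 − 1·2 = 3 − (5 − 1·3) = −5 + 2·3 = −5 + 2·(18 − 3·5) = 2·18 − 7·5 = 2·18 − 7·(23 − 1·18) = −7·23 + 9·18 = −7·23 + 9·(41 − 1·23) = 9·41 − 16·23 = 9·41 − 16·(64 − 1·41) = −16·64 + 25·41 = −16·64 + 25·(105 − 1·64) = 25·105 − 41·64 = 25·105 − 41·(169 − 1·105) = −41·169 + 66·105; that is, 169·(-41) + 105·66 = 1.
Times 216: 169·(-8856) + 105·14256 = 216, so (-8856, 14256) solves it.
Adding 85·105 to x and subtracting 85·169 from y gives the tidier solution (69, -109).
Check: 169·69 + 105·(-109) = 11661 − 11445 = 216. ✓

x = 69, y = -109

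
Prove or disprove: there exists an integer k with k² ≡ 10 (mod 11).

Squares mod 11 repeat after k = 5 (as (−k)² = k²); for k = 0..5 they are 0, 1, 4, 9, 5, 3.
So the quadratic residues mod 11 are {0, 1, 3, 4, 5, 9}, and 10 is not among them.
Therefore k² ≡ 10 (mod 11) has no solution.

No, no such integer exists.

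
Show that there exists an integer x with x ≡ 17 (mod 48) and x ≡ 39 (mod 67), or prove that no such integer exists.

x = 977

gcd(48, 67) = 1, so the Chinese Remainder Theorem guarantees exactly one residue class mod 3216 satisfying both.
Any solution of the first congruence is x = 17 + 48t; substituting into the second, 48t ≡ 39 − 17 ≡ 22 (mod 67).
Invert 48 mod 67 by the Euclidean algorithm: 67 = 1·48 + 19, 48 = 2·19 + 10, 19 = 1·10 + 9, 10 = 1·9 + 1, 9 = 9·1 + 0; back-substituting, 1 = 10 − 1·9 = 10 − (19 − 1·10) = −19 + 2·10 = −19 + 2·(48 − 2·19) = 2·48 − 5·19 = 2·48 − 5·(67 − 1·48) = −5·67 + 7·48. Hence 48·7 ≡ 1, so 48⁻¹ ≡ 7 (mod 67).
Multiplying by 7: t ≡ 7·22 = 154 ≡ 20 (mod 67).
Taking t = 20 gives x = 17 + 48·20 = 977.
Indeed 977 ≡ 17 (mod 48) and 977 ≡ 39 (mod 67).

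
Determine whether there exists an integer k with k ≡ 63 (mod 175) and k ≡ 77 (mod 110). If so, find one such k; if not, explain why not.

There is no such integer.

Reduce both congruences modulo 5, which divides 175 and 110: they say k ≡ 63 (mod 5) and k ≡ 77 (mod 5).
These are incompatible: 63 − 77 = -14 is not divisible by 5.
So no integer satisfies both congruences.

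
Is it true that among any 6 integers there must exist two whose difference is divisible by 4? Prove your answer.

Partition the integers by their residue mod 4; there are 4 classes.
Placing 6 integers into 4 classes, some class receives at least two — say a and b.
Their difference a − b is then a multiple of 4.

Yes, this is always true.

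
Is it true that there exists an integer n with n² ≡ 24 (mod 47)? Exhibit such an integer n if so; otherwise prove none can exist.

n = 27 works: 27² = 729, and 729 − 24 = 705 = 15·47.

n = 27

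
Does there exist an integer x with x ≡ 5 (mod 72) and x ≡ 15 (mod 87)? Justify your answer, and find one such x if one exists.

There is no such integer.

Reduce both congruences modulo 3, which divides 72 and 87: they say x ≡ 5 (mod 3) and x ≡ 15 (mod 3).
But 5 mod 3 = 2 while 15 mod 3 = 0, a contradiction.
So no integer satisfies both congruences.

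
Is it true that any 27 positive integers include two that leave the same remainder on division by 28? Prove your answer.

Take the 27 consecutive integers 70, 71, …, 96: their residues mod 28 are all distinct because 27 ≤ 28.
Hence this collection has no pair with equal remainders mod 28, disproving the claim.

No; for instance {70, 71, 72, 73, 74, 75, 76, 77, 78, 79, 80, 81, 82, 83, 84, 85, 86, 87, 88, 89, 90, 91, 92, 93, 94, 95, 96} is a counterexample.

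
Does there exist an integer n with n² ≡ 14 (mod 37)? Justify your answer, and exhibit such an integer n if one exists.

Apply Euler's criterion with the prime 37: 14 is a quadratic residue iff 14^18 ≡ 1 (mod 37), and a non-residue iff it is ≡ −1.
Repeated squaring mod 37: 14^2 = 196 ≡ 11; 14^4 ≡ 11² = 121 ≡ 10; 14^8 ≡ 10² = 100 ≡ 26; 14^16 ≡ 26² = 676 ≡ 10.
Since 18 = 16 + 2, 14^18 ≡ 10 · 11; multiplying out mod 37: 10·11 = 110 ≡ 36. Thus 14^18 ≡ 36 ≡ −1 (mod 37).
The value −1 means 14 is a non-residue modulo 37, so n² ≡ 14 (mod 37) is impossible.

No, no such integer exists.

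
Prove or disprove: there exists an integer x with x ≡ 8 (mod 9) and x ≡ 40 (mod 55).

Since 9 and 55 share no common factor, CRT says the pair of congruences has a solution (unique mod 495).
Write x = 8 + 9t and require 8 + 9t ≡ 40 (mod 55), i.e. 9t ≡ 32 (mod 55).
To invert 9 modulo 55: 55 = 6·9 + 1, 9 = 9·1 + 0, and unwinding, 1 = 55 − 6·9. Thus 9⁻¹ ≡ -6 ≡ 49 (mod 55).
Therefore t ≡ 49·32 = 1568 ≡ 28 (mod 55).
Taking t = 28 gives x = 8 + 9·28 = 260.
Verify: 260 = 28·9 + 8 and 260 = 4·55 + 40. ✓

x = 260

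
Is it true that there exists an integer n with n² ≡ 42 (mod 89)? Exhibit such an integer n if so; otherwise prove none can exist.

Take n = 65. Then 65² = 4225 = 47·89 + 42, so 65² ≡ 42 (mod 89).

n = 65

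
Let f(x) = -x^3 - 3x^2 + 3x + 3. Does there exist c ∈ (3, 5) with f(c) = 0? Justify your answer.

f has no root in that interval.

The endpoint values f(3) = -42 and f(5) = -182 are both negative. Claim: f(x) < 0 for every x in (3, 5).
Shift to the endpoint 3: with x = 3 + u (0 < u < 2), one computes f(3 + u) = -u^3 - 12u^2 - 42u - 42.
The nonzero coefficients here are all negative, so for u > 0 every term is negative (or zero), and the constant term -42 is strictly negative.
Therefore f(x) < 0 throughout (3, 5), and f has no zero there.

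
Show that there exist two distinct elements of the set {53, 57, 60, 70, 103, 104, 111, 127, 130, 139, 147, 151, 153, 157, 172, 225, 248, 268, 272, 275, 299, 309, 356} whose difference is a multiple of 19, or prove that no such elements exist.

Yes: 70 and 127.

Both 70 and 127 leave remainder 13 on division by 19; their difference 57 = 3·19 is a multiple of 19.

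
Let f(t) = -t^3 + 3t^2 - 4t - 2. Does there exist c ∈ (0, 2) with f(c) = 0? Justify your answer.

f has no root in that interval.

f(0) = -2 and f(2) = -6, both negative.
f'(t) = -3t^2 + 6t - 4 has discriminant 6² − 4·(-3)·(-4) = -12 < 0, so f' has no real roots and is negative for every real t.
Hence f is strictly decreasing on ℝ, and in particular on [0, 2]. A strictly monotone function with same-sign endpoint values stays negative on the whole interval, so f has no zero in (0, 2).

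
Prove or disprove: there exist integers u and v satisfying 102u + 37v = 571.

u = 27, v = -59

102 and 37 are coprime, so 102u + 37v ranges over all of ℤ.
Euclidean algorithm: 102 = 2·37 + 28, 37 = 1·28 + 9, 28 = 3·9 + 1, 9 = 9·1 + 0.
Back-substituting, 1 = 28 − 3·9 = 28 − 3·(37 − 1·28) = −3·37 + 4·28 = −3·37 + 4·(102 − 2·37) = 4·102 − 11·37; that is, 102·4 + 37·(-11) = 1.
Multiplying through by 571: u = 4·571 = 2284, v = (-11)·571 = -6281 is a solution.
The general solution is u = 2284 + 37k, v = -6281 − 102k; taking k = -61 gives the smaller pair u = 27, v = -59.
Check: 102·27 + 37·(-59) = 2754 − 2183 = 571. ✓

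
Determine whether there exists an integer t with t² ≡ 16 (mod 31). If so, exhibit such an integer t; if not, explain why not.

t = 4

Take t = 4. Then 4² = 16, and since 0 ≤ 16 < 31 this is already reduced: 4² ≡ 16 (mod 31).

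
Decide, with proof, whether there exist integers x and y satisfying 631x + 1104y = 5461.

631 and 1104 are coprime, so 631x + 1104y ranges over all of ℤ.
Dividing repeatedly: 1104 = 1·631 + 473, 631 = 1·473 + 158, 473 = 2·158 + 157, 158 = 1·157 + 1, 157 = 157·1 + 0.
Unwinding: 1 = 158 − 1·157 = 158 − (473 − 2·158) = −473 + 3·158 = −473 + 3·(631 − 1·473) = 3·631 − 4·473 = 3·631 − 4·(1104 − 1·631) = −4·1104 + 7·631, i.e. 631·7 + 1104·(-4) = 1.
Multiplying through by 5461: x = 7·5461 = 38227, y = (-4)·5461 = -21844 is a solution.
The general solution is x = 38227 + 1104k, y = -21844 − 631k; taking k = -34 gives the smaller pair x = 691, y = -390.
Check: 631·691 + 1104·(-390) = 436021 − 430560 = 5461. ✓

x = 691, y = -390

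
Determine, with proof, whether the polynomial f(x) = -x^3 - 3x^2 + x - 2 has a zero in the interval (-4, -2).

f(-4) = 10 and f(-2) = -8, which have opposite signs.
As a polynomial, f is continuous on every closed interval.
By the Intermediate Value Theorem, f takes the value 0 somewhere in the open interval.

Yes, f has a root in the interval.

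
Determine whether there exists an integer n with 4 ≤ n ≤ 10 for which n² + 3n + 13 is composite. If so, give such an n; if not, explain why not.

n = 10

At n = 10: 10² + 3·10 + 13 = 143 = 11·13, which is composite.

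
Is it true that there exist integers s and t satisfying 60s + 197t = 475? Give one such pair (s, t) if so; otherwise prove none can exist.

60 and 197 are coprime, so 60s + 197t ranges over all of ℤ.
Run the Euclidean algorithm on 197 and 60: 197 = 3·60 + 17, 60 = 3·17 + 9, 17 = 1·9 + 8, 9 = 1·8 + 1, 8 = 8·1 + 0.
Back-substituting, 1 = 9 − 1·8 = 9 − (17 − 1·9) = −17 + 2·9 = −17 + 2·(60 − 3·17) = 2·60 − 7·17 = 2·60 − 7·(197 − 3·60) = −7·197 + 23·60; that is, 60·23 + 197·(-7) = 1.
Multiplying through by 475: s = 23·475 = 10925, t = (-7)·475 = -3325 is a solution.
Subtracting 55·197 from s and adding 55·60 to t gives the tidier solution (90, -25).
Check: 60·90 + 197·(-25) = 5400 − 4925 = 475. ✓

s = 90, t = -25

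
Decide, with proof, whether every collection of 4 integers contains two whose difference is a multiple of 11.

Try 4 consecutive integers, 10, 11, 12, 13. Their remainders mod 11 are 10, 0, 1, 2 — pairwise different, as any 4 ≤ 11 consecutive integers have distinct residues.
The differences between them range over 1, …, 3, none of which is divisible by 11.

No; for instance {10, 11, 12, 13} is a counterexample.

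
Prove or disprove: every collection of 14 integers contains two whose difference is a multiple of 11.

Each integer lies in one of the 11 residue classes modulo 11.
With 14 integers and only 11 classes, the pigeonhole principle forces two of them, say a and b, into the same class.
Their difference a − b is then a multiple of 11.

Yes.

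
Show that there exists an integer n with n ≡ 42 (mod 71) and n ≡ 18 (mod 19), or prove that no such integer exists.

n = 113

The moduli 71 and 19 are coprime, so by the Chinese Remainder Theorem a unique solution modulo 1349 exists.
Any solution of the first congruence is n = 42 + 71t; substituting into the second, 71t ≡ 18 − 42 ≡ 14 (mod 19).
71 ≡ 14 (mod 19), so this reads 14t ≡ 14 (mod 19). To invert 14 modulo 19: 19 = 1·14 + 5, 14 = 2·5 + 4, 5 = 1·4 + 1, 4 = 4·1 + 0, and unwinding, 1 = 5 − 1·4 = 5 − (14 − 2·5) = −14 + 3·5 = −14 + 3·(19 − 1·14) = 3·19 − 4·14. Thus 14⁻¹ ≡ -4 ≡ 15 (mod 19).
Therefore t ≡ 15·14 = 210 ≡ 1 (mod 19).
Taking t = 1 gives n = 42 + 71·1 = 113.
Indeed 113 ≡ 42 (mod 71) and 113 ≡ 18 (mod 19).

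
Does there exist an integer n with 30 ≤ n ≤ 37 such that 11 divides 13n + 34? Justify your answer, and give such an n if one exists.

At n = 30, 13·30 + 34 = 424 ≡ 6 (mod 11), and each step in n adds 13 ≡ 2 (mod 11), giving residues 6, 8, 10, 1, 3, 5, 7, 9 for n = 30, 31, …, 37.
None is 0, so 11 never divides 13n + 34 on this range.

No such integer n in that range exists.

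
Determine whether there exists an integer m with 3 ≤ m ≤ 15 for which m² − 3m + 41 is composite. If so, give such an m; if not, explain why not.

At m = 10: 10² − 3·10 + 41 = 111 = 3·37, which is composite.

m = 10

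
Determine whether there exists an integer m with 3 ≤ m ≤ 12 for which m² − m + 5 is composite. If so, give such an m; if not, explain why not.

At m = 11: 11² − 11 + 5 = 115 = 5·23, which is composite.

m = 11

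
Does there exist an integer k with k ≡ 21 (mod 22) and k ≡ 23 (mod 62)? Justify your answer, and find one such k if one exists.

Here gcd(22, 62) = 2, and both 21 and 23 leave remainder 1 mod 2, so the system is consistent.
Write k = 21 + 22t. Then 22t ≡ 23 − 21 ≡ 2 (mod 62); dividing through by 2 gives 11t ≡ 1 (mod 31).
Invert 11 mod 31 by the Euclidean algorithm: 31 = 2·11 + 9, 11 = 1·9 + 2, 9 = 4·2 + 1, 2 = 2·1 + 0; back-substituting, 1 = 9 − 4·2 = 9 − 4·(11 − 1·9) = −4·11 + 5·9 = −4·11 + 5·(31 − 2·11) = 5·31 − 14·11. Hence 11·(-14) ≡ 1, so 11⁻¹ ≡ -14 ≡ 17 (mod 31).
Multiplying by 17: t ≡ 17·1 = 17 (mod 31).
Then k = 21 + 22·17 = 395.
Verify: 395 = 17·22 + 21 and 395 = 6·62 + 23. ✓

k = 395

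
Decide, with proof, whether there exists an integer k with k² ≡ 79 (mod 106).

No, no such integer exists.

The prime 53 divides 106, so k² ≡ 79 (mod 106) would force k² ≡ 79 ≡ 26 (mod 53).
53 is prime, so by Euler's criterion 26 is a square mod 53 iff 26^((53−1)/2) = 26^26 ≡ 1 (mod 53).
Squaring successively (mod 53): 26^2 = 676 ≡ 40; 26^4 ≡ 40² = 1600 ≡ 10; 26^8 ≡ 10² = 100 ≡ 47; 26^16 ≡ 47² = 2209 ≡ 36.
Since 26 = 16 + 8 + 2, 26^26 ≡ 36 · 47 · 40; multiplying out mod 53: 36·47 = 1692 ≡ 49, then 49·40 = 1960 ≡ 52. Thus 26^26 ≡ 52 ≡ −1 (mod 53).
By Euler's criterion 26 is a quadratic non-residue mod 53: no k satisfies k² ≡ 26 (mod 53).
So 26 is not a square mod 53, and hence 79 is not a square mod 106.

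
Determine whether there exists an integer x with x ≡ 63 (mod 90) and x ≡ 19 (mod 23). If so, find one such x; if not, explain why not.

x = 2043

Since 90 and 23 share no common factor, CRT says the pair of congruences has a solution (unique mod 2070).
Write x = 63 + 90t and require 63 + 90t ≡ 19 (mod 23), i.e. 90t ≡ 2 (mod 23).
90 ≡ 21 (mod 23), so this reads 21t ≡ 2 (mod 23). Since 21·11 = 231 = 10·23 + 1, the inverse of 21 mod 23 is 11.
Multiplying by 11: t ≡ 11·2 = 22 (mod 23).
With t = 22: x = 63 + 90·22 = 2043.
Indeed 2043 ≡ 63 (mod 90) and 2043 ≡ 19 (mod 23).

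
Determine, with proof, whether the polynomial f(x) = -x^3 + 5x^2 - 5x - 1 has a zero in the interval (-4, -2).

The endpoint values f(-4) = 163 and f(-2) = 37 are both positive. Claim: f(x) > 0 for every x in (-4, -2).
Substitute x = -2 − u, where 0 < u < 2 on the interval. Expanding, f(-2 − u) = u^3 + 11u^2 + 37u + 37.
All 4 nonzero coefficients of this polynomial in u are positive; hence for u > 0 the value is a sum of positive terms (the constant 37 among them).
So f is strictly positive on (-4, -2); no root exists in the interval.

f has no root in that interval.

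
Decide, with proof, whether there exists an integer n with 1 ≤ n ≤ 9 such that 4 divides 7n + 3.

Scanning upward from n = 1 gives 10, 17, none divisible by 4. Try n = 3: 7·3 + 3 = 24 = 6·4, which is divisible by 4.

n = 3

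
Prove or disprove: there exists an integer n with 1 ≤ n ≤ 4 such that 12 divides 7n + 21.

For n = 1, 2, 3, 4 the values of 7n + 21 modulo 12 are 4, 11, 6, 1 respectively.
The residue 0 does not occur, so no n in [1, 4] makes 7n + 21 a multiple of 12.

No such integer n in that range exists.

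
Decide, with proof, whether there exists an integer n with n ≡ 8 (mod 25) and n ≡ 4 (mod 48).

The moduli 25 and 48 are coprime, so by the Chinese Remainder Theorem a unique solution modulo 1200 exists.
Write n = 8 + 25t and require 8 + 25t ≡ 4 (mod 48), i.e. 25t ≡ 44 (mod 48).
To invert 25 modulo 48: 48 = 1·25 + 23, 25 = 1·23 + 2, 23 = 11·2 + 1, 2 = 2·1 + 0, and unwinding, 1 = 23 − 11·2 = 23 − 11·(25 − 1·23) = −11·25 + 12·23 = −11·25 + 12·(48 − 1·25) = 12·48 − 23·25. Thus 25⁻¹ ≡ -23 ≡ 25 (mod 48).
Multiplying by 25: t ≡ 25·44 = 1100 ≡ 44 (mod 48).
With t = 44: n = 8 + 25·44 = 1108.
Indeed 1108 ≡ 8 (mod 25) and 1108 ≡ 4 (mod 48).

n = 1108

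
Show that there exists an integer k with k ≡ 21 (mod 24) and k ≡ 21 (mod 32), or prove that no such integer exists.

k = 21

gcd(24, 32) = 8. A simultaneous solution exists iff 21 ≡ 21 (mod 8); here 21 mod 8 = 5 = 21 mod 8, so it does.
In fact k = 21 itself already satisfies 21 mod 32 = 21.
Verify: 21 = 0·24 + 21 and 21 = 0·32 + 21. ✓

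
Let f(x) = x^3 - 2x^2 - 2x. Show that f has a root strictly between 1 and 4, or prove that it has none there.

f(1) = -3 and f(4) = 24, which have opposite signs.
f is continuous everywhere (it is a polynomial), in particular on [1, 4].
By the Intermediate Value Theorem f must vanish at some point of (1, 4).

Yes, f has a root in the interval.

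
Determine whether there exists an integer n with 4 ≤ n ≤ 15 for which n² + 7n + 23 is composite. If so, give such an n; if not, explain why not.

At n = 8: 8² + 7·8 + 23 = 143 = 11·13, which is composite.

n = 8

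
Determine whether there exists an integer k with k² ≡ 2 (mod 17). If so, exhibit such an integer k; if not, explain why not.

k = 6 works: 6² = 36, and 36 − 2 = 34 = 2·17.

k = 6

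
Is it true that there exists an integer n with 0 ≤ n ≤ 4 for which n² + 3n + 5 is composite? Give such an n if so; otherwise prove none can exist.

n = 4

At n = 4: 4² + 3·4 + 5 = 33 = 3·11, which is composite.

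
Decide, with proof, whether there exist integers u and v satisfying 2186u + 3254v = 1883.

No such integers exist.

Both 2186 and 3254 are divisible by gcd(2186, 3254) = 2, hence so is any combination 2186u + 3254v.
But 1883 = 2·941 + 1, so 2 ∤ 1883.
So the equation is unsolvable over ℤ.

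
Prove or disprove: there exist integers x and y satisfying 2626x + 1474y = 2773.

There are no such integers.

Any value of 2626x + 1474y is a multiple of gcd(2626, 1474) = 2.
However 2773 leaves remainder 1 on division by 2.
Therefore 2626x + 1474y = 2773 has no solution in integers.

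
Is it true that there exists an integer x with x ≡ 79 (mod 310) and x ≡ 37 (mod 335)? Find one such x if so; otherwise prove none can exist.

Both moduli are multiples of 5 = gcd(310, 335), so any solution would satisfy x ≡ 79 and x ≡ 37 modulo 5 simultaneously.
These are incompatible: 79 − 37 = 42 is not divisible by 5.
Hence the system has no solution.

No such integer exists.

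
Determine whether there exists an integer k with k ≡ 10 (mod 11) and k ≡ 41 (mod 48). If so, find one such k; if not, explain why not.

k = 329

gcd(11, 48) = 1, so the Chinese Remainder Theorem guarantees exactly one residue class mod 528 satisfying both.
Write k = 10 + 11t and require 10 + 11t ≡ 41 (mod 48), i.e. 11t ≡ 31 (mod 48).
Note 11·35 = 385 ≡ 1 (mod 48) (as 385 − 1 = 8·48), so 11⁻¹ ≡ 35.
Multiplying by 35: t ≡ 35·31 = 1085 ≡ 29 (mod 48).
Taking t = 29 gives k = 10 + 11·29 = 329.
Verify: 329 = 29·11 + 10 and 329 = 6·48 + 41. ✓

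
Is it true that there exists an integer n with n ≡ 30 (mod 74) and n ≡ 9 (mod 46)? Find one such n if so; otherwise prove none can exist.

Reduce both congruences modulo 2, which divides 74 and 46: they say n ≡ 30 (mod 2) and n ≡ 9 (mod 2).
These are incompatible: 30 − 9 = 21 is not divisible by 2.
Therefore no such n exists.

No such integer exists.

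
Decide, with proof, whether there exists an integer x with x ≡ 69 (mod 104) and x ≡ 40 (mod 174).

Both moduli are multiples of 2 = gcd(104, 174), so any solution would satisfy x ≡ 69 and x ≡ 40 modulo 2 simultaneously.
These are incompatible: 69 − 40 = 29 is not divisible by 2.
Hence the system has no solution.

There is no such integer.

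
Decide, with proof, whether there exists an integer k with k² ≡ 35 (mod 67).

Take k = 13. Then 13² = 169 = 2·67 + 35, so 13² ≡ 35 (mod 67).

k = 13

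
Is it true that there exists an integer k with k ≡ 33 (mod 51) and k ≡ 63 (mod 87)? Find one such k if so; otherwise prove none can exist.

The moduli are not coprime: gcd(51, 87) = 3. Compatibility requires 3 ∣ (63 − 33) = 30, which holds, so solutions exist.
List candidates k ≡ 33 (mod 51): 33, 84, 135, 186, 237. Modulo 87 these are 33, 84, 48, 12, 63; 237 gives 63 as required.
Verify: 237 = 4·51 + 33 and 237 = 2·87 + 63. ✓

k = 237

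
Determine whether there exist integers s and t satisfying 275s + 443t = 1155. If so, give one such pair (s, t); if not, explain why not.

s = 270, t = -165

Since gcd(275, 443) = 1, every integer is an integer combination of 275 and 443.
Dividing repeatedly: 443 = 1·275 + 168, 275 = 1·168 + 107, 168 = 1·107 + 61, 107 = 1·61 + 46, 61 = 1·46 + 15, 46 = 3·15 + 1, 15 = 15·1 + 0.
Working back up the chain: 1 = 46 − 3·15 = 46 − 3·(61 − 1·46) = −3·61 + 4·46 = −3·61 + 4·(107 − 1·61) = 4·107 − 7·61 = 4·107 − 7·(168 − 1·107) = −7·168 + 11·107 = −7·168 + 11·(275 − 1·168) = 11·275 − 18·168 = 11·275 − 18·(443 − 1·275) = −18·443 + 29·275. So 275·29 + 443·(-18) = 1.
Multiplying through by 1155: s = 29·1155 = 33495, t = (-18)·1155 = -20790 is a solution.
The general solution is s = 33495 + 443k, t = -20790 − 275k; taking k = -75 gives the smaller pair s = 270, t = -165.
Indeed 275·270 + 443·(-165) = 74250 − 73095 = 1155.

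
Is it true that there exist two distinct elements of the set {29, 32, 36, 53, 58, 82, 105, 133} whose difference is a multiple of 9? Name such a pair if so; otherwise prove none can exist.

There is no such pair.

Reduce each element modulo 9: 29↦2, 32↦5, 36↦0, 53↦8, 58↦4, 82↦1, 105↦6, 133↦7.
No residue repeats among the 8 elements, so no pair has difference ≡ 0 (mod 9).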